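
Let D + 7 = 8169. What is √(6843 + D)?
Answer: √15005 ≈ 122.49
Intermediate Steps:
D = 8162 (D = -7 + 8169 = 8162)
√(6843 + D) = √(6843 + 8162) = √15005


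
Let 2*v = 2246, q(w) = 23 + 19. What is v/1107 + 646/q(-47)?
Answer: 127048/7749 ≈ 16.395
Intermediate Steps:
q(w) = 42
v = 1123 (v = (½)*2246 = 1123)
v/1107 + 646/q(-47) = 1123/1107 + 646/42 = 1123*(1/1107) + 646*(1/42) = 1123/1107 + 323/21 = 127048/7749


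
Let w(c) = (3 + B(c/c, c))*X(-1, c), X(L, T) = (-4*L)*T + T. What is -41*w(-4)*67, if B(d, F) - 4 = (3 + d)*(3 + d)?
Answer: 1263620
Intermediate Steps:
X(L, T) = T - 4*L*T (X(L, T) = -4*L*T + T = T - 4*L*T)
B(d, F) = 4 + (3 + d)² (B(d, F) = 4 + (3 + d)*(3 + d) = 4 + (3 + d)²)
w(c) = 115*c (w(c) = (3 + (4 + (3 + c/c)²))*(c*(1 - 4*(-1))) = (3 + (4 + (3 + 1)²))*(c*(1 + 4)) = (3 + (4 + 4²))*(c*5) = (3 + (4 + 16))*(5*c) = (3 + 20)*(5*c) = 23*(5*c) = 115*c)
-41*w(-4)*67 = -4715*(-4)*67 = -41*(-460)*67 = 18860*67 = 1263620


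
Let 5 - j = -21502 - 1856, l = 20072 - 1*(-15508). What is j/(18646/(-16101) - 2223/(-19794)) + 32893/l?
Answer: -88304277612868889/3952776715860 ≈ -22340.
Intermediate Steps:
l = 35580 (l = 20072 + 15508 = 35580)
j = 23363 (j = 5 - (-21502 - 1856) = 5 - 1*(-23358) = 5 + 23358 = 23363)
j/(18646/(-16101) - 2223/(-19794)) + 32893/l = 23363/(18646/(-16101) - 2223/(-19794)) + 32893/35580 = 23363/(18646*(-1/16101) - 2223*(-1/19794)) + 32893*(1/35580) = 23363/(-18646/16101 + 741/6598) + 32893/35580 = 23363/(-111095467/106234398) + 32893/35580 = 23363*(-106234398/111095467) + 32893/35580 = -2481954240474/111095467 + 32893/35580 = -88304277612868889/3952776715860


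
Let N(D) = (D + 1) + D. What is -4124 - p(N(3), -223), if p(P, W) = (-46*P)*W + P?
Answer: -75937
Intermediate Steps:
N(D) = 1 + 2*D (N(D) = (1 + D) + D = 1 + 2*D)
p(P, W) = P - 46*P*W (p(P, W) = -46*P*W + P = P - 46*P*W)
-4124 - p(N(3), -223) = -4124 - (1 + 2*3)*(1 - 46*(-223)) = -4124 - (1 + 6)*(1 + 10258) = -4124 - 7*10259 = -4124 - 1*71813 = -4124 - 71813 = -75937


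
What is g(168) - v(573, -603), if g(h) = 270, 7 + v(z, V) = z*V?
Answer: 345796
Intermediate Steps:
v(z, V) = -7 + V*z (v(z, V) = -7 + z*V = -7 + V*z)
g(168) - v(573, -603) = 270 - (-7 - 603*573) = 270 - (-7 - 345519) = 270 - 1*(-345526) = 270 + 345526 = 345796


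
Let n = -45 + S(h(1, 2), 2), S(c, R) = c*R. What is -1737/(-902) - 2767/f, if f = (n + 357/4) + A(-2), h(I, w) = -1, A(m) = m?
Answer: -9703679/145222 ≈ -66.820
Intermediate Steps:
S(c, R) = R*c
n = -47 (n = -45 + 2*(-1) = -45 - 2 = -47)
f = 161/4 (f = (-47 + 357/4) - 2 = 169/4 - 2 = 161/4 ≈ 40.250)
-1737/(-902) - 2767/f = -1737/(-902) - 2767/161/4 = -1737*(-1/902) - 2767*4/161 = 1737/902 - 11068/161 = -9703679/145222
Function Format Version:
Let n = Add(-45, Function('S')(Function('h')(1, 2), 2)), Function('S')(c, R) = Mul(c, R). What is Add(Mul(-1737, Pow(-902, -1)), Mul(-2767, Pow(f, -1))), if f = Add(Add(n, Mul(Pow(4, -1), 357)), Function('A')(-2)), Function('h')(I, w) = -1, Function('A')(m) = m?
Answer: Rational(-9703679, 145222) ≈ -66.820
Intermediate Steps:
Function('S')(c, R) = Mul(R, c)
n = -47 (n = Add(-45, Mul(2, -1)) = Add(-45, -2) = -47)
f = Rational(161, 4) (f = Add(Add(-47, Mul(Pow(4, -1), 357)), -2) = Add(Add(-47, Mul(Rational(1, 4), 357)), -2) = Add(Add(-47, Rational(357, 4)), -2) = Add(Rational(169, 4), -2) = Rational(161, 4) ≈ 40.250)
Add(Mul(-1737, Pow(-902, -1)), Mul(-2767, Pow(f, -1))) = Add(Mul(-1737, Pow(-902, -1)), Mul(-2767, Pow(Rational(161, 4), -1))) = Add(Mul(-1737, Rational(-1, 902)), Mul(-2767, Rational(4, 161))) = Add(Rational(1737, 902), Rational(-11068, 161)) = Rational(-9703679, 145222)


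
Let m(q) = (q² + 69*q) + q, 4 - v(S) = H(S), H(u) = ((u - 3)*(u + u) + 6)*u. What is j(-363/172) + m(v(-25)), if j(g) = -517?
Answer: 1238263979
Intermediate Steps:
H(u) = u*(6 + 2*u*(-3 + u)) (H(u) = ((-3 + u)*(2*u) + 6)*u = (2*u*(-3 + u) + 6)*u = (6 + 2*u*(-3 + u))*u = u*(6 + 2*u*(-3 + u)))
v(S) = 4 - 2*S*(3 + S² - 3*S)
m(q) = q² + 70*q
j(-363/172) + m(v(-25)) = -517 + (4 - 2*(-25)*(3 + (-25)² - 3*(-25)))*(70 + (4 - 2*(-25)*(3 + (-25)² - 3*(-25)))) = -517 + (4 - 2*(-25)*(3 + 625 + 75))*(70 + (4 - 2*(-25)*(3 + 625 + 75))) = -517 + (4 - 2*(-25)*703)*(70 + (4 - 2*(-25)*703)) = -517 + (4 + 35150)*(70 + (4 + 35150)) = -517 + 35154*(70 + 35154) = -517 + 35154*35224 = -517 + 1238264496 = 1238263979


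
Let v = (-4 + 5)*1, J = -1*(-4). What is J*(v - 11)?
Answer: -40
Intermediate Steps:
J = 4
v = 1 (v = 1*1 = 1)
J*(v - 11) = 4*(1 - 11) = 4*(-10) = -40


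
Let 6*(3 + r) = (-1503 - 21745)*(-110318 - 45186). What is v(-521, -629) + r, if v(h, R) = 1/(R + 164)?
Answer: 280174665484/465 ≈ 6.0253e+8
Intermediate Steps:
r = 1807578487/3 (r = -3 + ((-1503 - 21745)*(-110318 - 45186))/6 = -3 + (-23248*(-155504))/6 = -3 + (⅙)*3615156992 = -3 + 1807578496/3 = 1807578487/3 ≈ 6.0253e+8)
v(h, R) = 1/(164 + R)
v(-521, -629) + r = 1/(164 - 629) + 1807578487/3 = 1/(-465) + 1807578487/3 = -1/465 + 1807578487/3 = 280174665484/465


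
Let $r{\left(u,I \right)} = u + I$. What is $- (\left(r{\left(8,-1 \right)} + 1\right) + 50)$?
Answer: $-58$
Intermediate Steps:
$r{\left(u,I \right)} = I + u$
$- (\left(r{\left(8,-1 \right)} + 1\right) + 50) = - (\left(\left(-1 + 8\right) + 1\right) + 50) = - (\left(7 + 1\right) + 50) = - (8 + 50) = \left(-1\right) 58 = -58$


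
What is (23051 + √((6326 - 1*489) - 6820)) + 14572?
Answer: 37623 + I*√983 ≈ 37623.0 + 31.353*I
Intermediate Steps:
(23051 + √((6326 - 1*489) - 6820)) + 14572 = (23051 + √((6326 - 489) - 6820)) + 14572 = (23051 + √(5837 - 6820)) + 14572 = (23051 + √(-983)) + 14572 = (23051 + I*√983) + 14572 = 37623 + I*√983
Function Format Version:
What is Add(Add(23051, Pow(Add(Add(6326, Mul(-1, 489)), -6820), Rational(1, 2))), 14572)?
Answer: Add(37623, Mul(I, Pow(983, Rational(1, 2)))) ≈ Add(37623., Mul(31.353, I))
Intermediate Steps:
Add(Add(23051, Pow(Add(Add(6326, Mul(-1, 489)), -6820), Rational(1, 2))), 14572) = Add(Add(23051, Pow(Add(Add(6326, -489), -6820), Rational(1, 2))), 14572) = Add(Add(23051, Pow(Add(5837, -6820), Rational(1, 2))), 14572) = Add(Add(23051, Pow(-983, Rational(1, 2))), 14572) = Add(Add(23051, Mul(I, Pow(983, Rational(1, 2)))), 14572) = Add(37623, Mul(I, Pow(983, Rational(1, 2))))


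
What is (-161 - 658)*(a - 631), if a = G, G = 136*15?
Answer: -1153971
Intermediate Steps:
G = 2040
a = 2040
(-161 - 658)*(a - 631) = (-161 - 658)*(2040 - 631) = -819*1409 = -1153971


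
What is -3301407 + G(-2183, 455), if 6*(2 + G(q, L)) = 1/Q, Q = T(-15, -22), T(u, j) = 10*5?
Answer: -990422699/300 ≈ -3.3014e+6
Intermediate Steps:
T(u, j) = 50
Q = 50
G(q, L) = -599/300 (G(q, L) = -2 + (⅙)/50 = -2 + (⅙)*(1/50) = -2 + 1/300 = -599/300)
-3301407 + G(-2183, 455) = -3301407 - 599/300 = -990422699/300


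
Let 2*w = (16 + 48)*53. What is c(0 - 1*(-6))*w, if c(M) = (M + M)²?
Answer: 244224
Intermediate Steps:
c(M) = 4*M² (c(M) = (2*M)² = 4*M²)
w = 1696 (w = ((16 + 48)*53)/2 = (64*53)/2 = (½)*3392 = 1696)
c(0 - 1*(-6))*w = (4*(0 - 1*(-6))²)*1696 = (4*(0 + 6)²)*1696 = (4*6²)*1696 = (4*36)*1696 = 144*1696 = 244224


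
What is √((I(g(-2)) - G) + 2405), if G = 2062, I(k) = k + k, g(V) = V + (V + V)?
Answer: √331 ≈ 18.193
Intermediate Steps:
g(V) = 3*V (g(V) = V + 2*V = 3*V)
I(k) = 2*k
√((I(g(-2)) - G) + 2405) = √((2*(3*(-2)) - 1*2062) + 2405) = √((2*(-6) - 2062) + 2405) = √((-12 - 2062) + 2405) = √(-2074 + 2405) = √331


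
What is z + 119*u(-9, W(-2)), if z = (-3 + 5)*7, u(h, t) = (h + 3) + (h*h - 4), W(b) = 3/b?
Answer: 8463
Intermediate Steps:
u(h, t) = -1 + h + h**2 (u(h, t) = (3 + h) + (h**2 - 4) = (3 + h) + (-4 + h**2) = -1 + h + h**2)
z = 14 (z = 2*7 = 14)
z + 119*u(-9, W(-2)) = 14 + 119*(-1 - 9 + (-9)**2) = 14 + 119*(-1 - 9 + 81) = 14 + 119*71 = 14 + 8449 = 8463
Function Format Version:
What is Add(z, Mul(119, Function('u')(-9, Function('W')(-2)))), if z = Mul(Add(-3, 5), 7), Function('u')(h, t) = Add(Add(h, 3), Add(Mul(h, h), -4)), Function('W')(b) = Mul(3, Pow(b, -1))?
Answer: 8463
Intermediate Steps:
Function('u')(h, t) = Add(-1, h, Pow(h, 2)) (Function('u')(h, t) = Add(Add(3, h), Add(Pow(h, 2), -4)) = Add(Add(3, h), Add(-4, Pow(h, 2))) = Add(-1, h, Pow(h, 2)))
z = 14 (z = Mul(2, 7) = 14)
Add(z, Mul(119, Function('u')(-9, Function('W')(-2)))) = Add(14, Mul(119, Add(-1, -9, Pow(-9, 2)))) = Add(14, Mul(119, Add(-1, -9, 81))) = Add(14, Mul(119, 71)) = Add(14, 8449) = 8463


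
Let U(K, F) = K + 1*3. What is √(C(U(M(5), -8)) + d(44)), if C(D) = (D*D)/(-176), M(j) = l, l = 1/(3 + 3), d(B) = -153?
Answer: I*√10667459/264 ≈ 12.372*I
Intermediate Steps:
l = ⅙ (l = 1/6 = ⅙ ≈ 0.16667)
M(j) = ⅙
U(K, F) = 3 + K (U(K, F) = K + 3 = 3 + K)
C(D) = -D²/176 (C(D) = D²*(-1/176) = -D²/176)
√(C(U(M(5), -8)) + d(44)) = √(-(3 + ⅙)²/176 - 153) = √(-(19/6)²/176 - 153) = √(-1/176*361/36 - 153) = √(-361/6336 - 153) = √(-969769/6336) = I*√10667459/264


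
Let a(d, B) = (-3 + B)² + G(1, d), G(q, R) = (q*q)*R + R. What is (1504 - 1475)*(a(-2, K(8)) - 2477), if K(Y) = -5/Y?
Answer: -4580347/64 ≈ -71568.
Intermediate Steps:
G(q, R) = R + R*q² (G(q, R) = q²*R + R = R*q² + R = R + R*q²)
a(d, B) = (-3 + B)² + 2*d (a(d, B) = (-3 + B)² + d*(1 + 1²) = (-3 + B)² + d*(1 + 1) = (-3 + B)² + d*2 = (-3 + B)² + 2*d)
(1504 - 1475)*(a(-2, K(8)) - 2477) = (1504 - 1475)*(((-3 - 5/8)² + 2*(-2)) - 2477) = 29*(((-3 - 5*⅛)² - 4) - 2477) = 29*(((-3 - 5/8)² - 4) - 2477) = 29*(((-29/8)² - 4) - 2477) = 29*((841/64 - 4) - 2477) = 29*(585/64 - 2477) = 29*(-157943/64) = -4580347/64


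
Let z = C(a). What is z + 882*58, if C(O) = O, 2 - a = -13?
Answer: 51171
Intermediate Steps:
a = 15 (a = 2 - 1*(-13) = 2 + 13 = 15)
z = 15
z + 882*58 = 15 + 882*58 = 15 + 51156 = 51171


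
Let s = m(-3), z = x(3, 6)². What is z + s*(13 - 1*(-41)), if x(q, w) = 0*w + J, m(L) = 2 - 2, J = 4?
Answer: 16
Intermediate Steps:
m(L) = 0
x(q, w) = 4 (x(q, w) = 0*w + 4 = 0 + 4 = 4)
z = 16 (z = 4² = 16)
s = 0
z + s*(13 - 1*(-41)) = 16 + 0*(13 - 1*(-41)) = 16 + 0*(13 + 41) = 16 + 0*54 = 16 + 0 = 16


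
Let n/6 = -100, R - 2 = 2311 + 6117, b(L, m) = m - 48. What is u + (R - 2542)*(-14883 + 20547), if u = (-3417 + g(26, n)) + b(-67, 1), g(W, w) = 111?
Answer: 33346279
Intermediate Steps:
b(L, m) = -48 + m
R = 8430 (R = 2 + (2311 + 6117) = 2 + 8428 = 8430)
n = -600 (n = 6*(-100) = -600)
u = -3353 (u = (-3417 + 111) + (-48 + 1) = -3306 - 47 = -3353)
u + (R - 2542)*(-14883 + 20547) = -3353 + (8430 - 2542)*(-14883 + 20547) = -3353 + 5888*5664 = -3353 + 33349632 = 33346279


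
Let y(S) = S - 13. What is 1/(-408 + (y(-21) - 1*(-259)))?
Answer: -1/183 ≈ -0.0054645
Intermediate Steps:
y(S) = -13 + S
1/(-408 + (y(-21) - 1*(-259))) = 1/(-408 + ((-13 - 21) - 1*(-259))) = 1/(-408 + (-34 + 259)) = 1/(-408 + 225) = 1/(-183) = -1/183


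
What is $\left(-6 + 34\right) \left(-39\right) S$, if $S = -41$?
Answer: $44772$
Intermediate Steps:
$\left(-6 + 34\right) \left(-39\right) S = \left(-6 + 34\right) \left(-39\right) \left(-41\right) = 28 \left(-39\right) \left(-41\right) = \left(-1092\right) \left(-41\right) = 44772$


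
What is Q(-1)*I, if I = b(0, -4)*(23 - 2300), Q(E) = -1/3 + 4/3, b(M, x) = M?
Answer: 0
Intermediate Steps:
Q(E) = 1 (Q(E) = -1*1/3 + 4*(1/3) = -1/3 + 4/3 = 1)
I = 0 (I = 0*(23 - 2300) = 0*(-2277) = 0)
Q(-1)*I = 1*0 = 0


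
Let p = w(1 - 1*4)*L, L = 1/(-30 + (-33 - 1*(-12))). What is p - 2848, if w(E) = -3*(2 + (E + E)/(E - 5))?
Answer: -193653/68 ≈ -2847.8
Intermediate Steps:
w(E) = -6 - 6*E/(-5 + E) (w(E) = -3*(2 + (2*E)/(-5 + E)) = -3*(2 + 2*E/(-5 + E)) = -6 - 6*E/(-5 + E))
L = -1/51 (L = 1/(-30 + (-33 + 12)) = 1/(-30 - 21) = 1/(-51) = -1/51 ≈ -0.019608)
p = 11/68 (p = (6*(5 - 2*(1 - 1*4))/(-5 + (1 - 1*4)))*(-1/51) = (6*(5 - 2*(1 - 4))/(-5 + (1 - 4)))*(-1/51) = (6*(5 - 2*(-3))/(-5 - 3))*(-1/51) = (6*(5 + 6)/(-8))*(-1/51) = (6*(-⅛)*11)*(-1/51) = -33/4*(-1/51) = 11/68 ≈ 0.16176)
p - 2848 = 11/68 - 2848 = -193653/68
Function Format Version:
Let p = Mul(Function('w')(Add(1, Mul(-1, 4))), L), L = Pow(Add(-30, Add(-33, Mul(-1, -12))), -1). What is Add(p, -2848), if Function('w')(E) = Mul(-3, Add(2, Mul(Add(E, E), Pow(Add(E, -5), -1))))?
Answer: Rational(-193653, 68) ≈ -2847.8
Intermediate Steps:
Function('w')(E) = Add(-6, Mul(-6, E, Pow(Add(-5, E), -1))) (Function('w')(E) = Mul(-3, Add(2, Mul(Mul(2, E), Pow(Add(-5, E), -1)))) = Mul(-3, Add(2, Mul(2, E, Pow(Add(-5, E), -1)))) = Add(-6, Mul(-6, E, Pow(Add(-5, E), -1))))
L = Rational(-1, 51) (L = Pow(Add(-30, Add(-33, 12)), -1) = Pow(Add(-30, -21), -1) = Pow(-51, -1) = Rational(-1, 51) ≈ -0.019608)
p = Rational(11, 68) (p = Mul(Mul(6, Pow(Add(-5, Add(1, Mul(-1, 4))), -1), Add(5, Mul(-2, Add(1, Mul(-1, 4))))), Rational(-1, 51)) = Mul(Mul(6, Pow(Add(-5, Add(1, -4)), -1), Add(5, Mul(-2, Add(1, -4)))), Rational(-1, 51)) = Mul(Mul(6, Pow(Add(-5, -3), -1), Add(5, Mul(-2, -3))), Rational(-1, 51)) = Mul(Mul(6, Pow(-8, -1), Add(5, 6)), Rational(-1, 51)) = Mul(Mul(6, Rational(-1, 8), 11), Rational(-1, 51)) = Mul(Rational(-33, 4), Rational(-1, 51)) = Rational(11, 68) ≈ 0.16176)
Add(p, -2848) = Add(Rational(11, 68), -2848) = Rational(-193653, 68)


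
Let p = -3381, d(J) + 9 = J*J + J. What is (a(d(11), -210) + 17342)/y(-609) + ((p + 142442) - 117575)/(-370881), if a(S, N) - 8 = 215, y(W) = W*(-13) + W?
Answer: 386639/164836 ≈ 2.3456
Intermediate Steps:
d(J) = -9 + J + J² (d(J) = -9 + (J*J + J) = -9 + (J² + J) = -9 + (J + J²) = -9 + J + J²)
y(W) = -12*W (y(W) = -13*W + W = -12*W)
a(S, N) = 223 (a(S, N) = 8 + 215 = 223)
(a(d(11), -210) + 17342)/y(-609) + ((p + 142442) - 117575)/(-370881) = (223 + 17342)/((-12*(-609))) + ((-3381 + 142442) - 117575)/(-370881) = 17565/7308 + (139061 - 117575)*(-1/370881) = 17565*(1/7308) + 21486*(-1/370881) = 5855/2436 - 7162/123627 = 386639/164836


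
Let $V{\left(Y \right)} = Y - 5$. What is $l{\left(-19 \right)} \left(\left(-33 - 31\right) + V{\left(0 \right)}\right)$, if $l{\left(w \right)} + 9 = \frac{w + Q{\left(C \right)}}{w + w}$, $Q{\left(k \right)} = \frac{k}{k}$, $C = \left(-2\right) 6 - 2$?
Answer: $\frac{11178}{19} \approx 588.32$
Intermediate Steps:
$V{\left(Y \right)} = -5 + Y$ ($V{\left(Y \right)} = Y - 5 = -5 + Y$)
$C = -14$ ($C = -12 - 2 = -14$)
$Q{\left(k \right)} = 1$
$l{\left(w \right)} = -9 + \frac{1 + w}{2 w}$ ($l{\left(w \right)} = -9 + \frac{w + 1}{w + w} = -9 + \frac{1 + w}{2 w}$)
$l{\left(-19 \right)} \left(\left(-33 - 31\right) + V{\left(0 \right)}\right) = \frac{1 - -323}{2 \left(-19\right)} \left(\left(-33 - 31\right) + \left(-5 + 0\right)\right) = \frac{1}{2} \left(- \frac{1}{19}\right) \left(1 + 323\right) \left(-64 - 5\right) = \frac{1}{2} \left(- \frac{1}{19}\right) 324 \left(-69\right) = \left(- \frac{162}{19}\right) \left(-69\right) = \frac{11178}{19}$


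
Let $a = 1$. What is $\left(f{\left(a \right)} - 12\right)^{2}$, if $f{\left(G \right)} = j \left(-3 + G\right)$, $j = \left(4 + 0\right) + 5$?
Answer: $900$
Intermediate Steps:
$j = 9$ ($j = 4 + 5 = 9$)
$f{\left(G \right)} = -27 + 9 G$ ($f{\left(G \right)} = 9 \left(-3 + G\right) = -27 + 9 G$)
$\left(f{\left(a \right)} - 12\right)^{2} = \left(\left(-27 + 9 \cdot 1\right) - 12\right)^{2} = \left(\left(-27 + 9\right) - 12\right)^{2} = \left(-18 - 12\right)^{2} = \left(-30\right)^{2} = 900$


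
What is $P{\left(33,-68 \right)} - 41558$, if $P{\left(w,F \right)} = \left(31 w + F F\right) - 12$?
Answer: $-35923$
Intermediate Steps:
$P{\left(w,F \right)} = -12 + F^{2} + 31 w$ ($P{\left(w,F \right)} = \left(31 w + F^{2}\right) - 12 = \left(F^{2} + 31 w\right) - 12 = -12 + F^{2} + 31 w$)
$P{\left(33,-68 \right)} - 41558 = \left(-12 + \left(-68\right)^{2} + 31 \cdot 33\right) - 41558 = \left(-12 + 4624 + 1023\right) - 41558 = 5635 - 41558 = -35923$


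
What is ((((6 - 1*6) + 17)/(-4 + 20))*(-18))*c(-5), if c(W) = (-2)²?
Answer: -153/2 ≈ -76.500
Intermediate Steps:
c(W) = 4
((((6 - 1*6) + 17)/(-4 + 20))*(-18))*c(-5) = ((((6 - 1*6) + 17)/(-4 + 20))*(-18))*4 = ((((6 - 6) + 17)/16)*(-18))*4 = (((0 + 17)*(1/16))*(-18))*4 = ((17*(1/16))*(-18))*4 = ((17/16)*(-18))*4 = -153/8*4 = -153/2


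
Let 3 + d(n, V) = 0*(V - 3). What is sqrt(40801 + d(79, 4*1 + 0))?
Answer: sqrt(40798) ≈ 201.99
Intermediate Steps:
d(n, V) = -3 (d(n, V) = -3 + 0*(V - 3) = -3 + 0*(-3 + V) = -3 + 0 = -3)
sqrt(40801 + d(79, 4*1 + 0)) = sqrt(40801 - 3) = sqrt(40798)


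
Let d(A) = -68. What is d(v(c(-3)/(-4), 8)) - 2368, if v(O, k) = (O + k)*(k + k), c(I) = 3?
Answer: -2436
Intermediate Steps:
v(O, k) = 2*k*(O + k) (v(O, k) = (O + k)*(2*k) = 2*k*(O + k))
d(v(c(-3)/(-4), 8)) - 2368 = -68 - 2368 = -2436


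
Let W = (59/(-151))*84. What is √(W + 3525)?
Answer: 3*√8847241/151 ≈ 59.095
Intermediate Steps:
W = -4956/151 (W = (59*(-1/151))*84 = -59/151*84 = -4956/151 ≈ -32.821)
√(W + 3525) = √(-4956/151 + 3525) = √(527319/151) = 3*√8847241/151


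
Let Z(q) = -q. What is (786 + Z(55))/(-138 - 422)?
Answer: -731/560 ≈ -1.3054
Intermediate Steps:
(786 + Z(55))/(-138 - 422) = (786 - 1*55)/(-138 - 422) = (786 - 55)/(-560) = 731*(-1/560) = -731/560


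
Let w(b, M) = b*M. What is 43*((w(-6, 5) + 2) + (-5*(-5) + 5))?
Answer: 86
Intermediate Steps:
w(b, M) = M*b
43*((w(-6, 5) + 2) + (-5*(-5) + 5)) = 43*((5*(-6) + 2) + (-5*(-5) + 5)) = 43*((-30 + 2) + (25 + 5)) = 43*(-28 + 30) = 43*2 = 86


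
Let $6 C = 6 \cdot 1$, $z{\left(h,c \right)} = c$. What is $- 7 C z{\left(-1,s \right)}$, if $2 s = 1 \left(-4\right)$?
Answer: $14$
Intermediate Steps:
$s = -2$ ($s = \frac{1 \left(-4\right)}{2} = \frac{1}{2} \left(-4\right) = -2$)
$C = 1$ ($C = \frac{6 \cdot 1}{6} = \frac{1}{6} \cdot 6 = 1$)
$- 7 C z{\left(-1,s \right)} = \left(-7\right) 1 \left(-2\right) = \left(-7\right) \left(-2\right) = 14$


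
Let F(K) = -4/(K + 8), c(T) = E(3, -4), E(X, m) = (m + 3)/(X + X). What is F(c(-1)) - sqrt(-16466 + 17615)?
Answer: -24/47 - sqrt(1149) ≈ -34.408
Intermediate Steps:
E(X, m) = (3 + m)/(2*X) (E(X, m) = (3 + m)/((2*X)) = (3 + m)*(1/(2*X)) = (3 + m)/(2*X))
c(T) = -1/6 (c(T) = (1/2)*(3 - 4)/3 = (1/2)*(1/3)*(-1) = -1/6)
F(K) = -4/(8 + K)
F(c(-1)) - sqrt(-16466 + 17615) = -4/(8 - 1/6) - sqrt(-16466 + 17615) = -4/47/6 - sqrt(1149) = -4*6/47 - sqrt(1149) = -24/47 - sqrt(1149)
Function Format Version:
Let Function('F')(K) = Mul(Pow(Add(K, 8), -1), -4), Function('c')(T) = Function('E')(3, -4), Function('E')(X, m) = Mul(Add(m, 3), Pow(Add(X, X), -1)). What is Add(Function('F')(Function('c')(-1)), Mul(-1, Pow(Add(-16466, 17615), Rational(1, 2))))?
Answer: Add(Rational(-24, 47), Mul(-1, Pow(1149, Rational(1, 2)))) ≈ -34.408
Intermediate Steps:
Function('E')(X, m) = Mul(Rational(1, 2), Pow(X, -1), Add(3, m)) (Function('E')(X, m) = Mul(Add(3, m), Pow(Mul(2, X), -1)) = Mul(Add(3, m), Mul(Rational(1, 2), Pow(X, -1))) = Mul(Rational(1, 2), Pow(X, -1), Add(3, m)))
Function('c')(T) = Rational(-1, 6) (Function('c')(T) = Mul(Rational(1, 2), Pow(3, -1), Add(3, -4)) = Mul(Rational(1, 2), Rational(1, 3), -1) = Rational(-1, 6))
Function('F')(K) = Mul(-4, Pow(Add(8, K), -1)) (Function('F')(K) = Mul(Pow(Add(8, K), -1), -4) = Mul(-4, Pow(Add(8, K), -1)))
Add(Function('F')(Function('c')(-1)), Mul(-1, Pow(Add(-16466, 17615), Rational(1, 2)))) = Add(Mul(-4, Pow(Add(8, Rational(-1, 6)), -1)), Mul(-1, Pow(Add(-16466, 17615), Rational(1, 2)))) = Add(Mul(-4, Pow(Rational(47, 6), -1)), Mul(-1, Pow(1149, Rational(1, 2)))) = Add(Mul(-4, Rational(6, 47)), Mul(-1, Pow(1149, Rational(1, 2)))) = Add(Rational(-24, 47), Mul(-1, Pow(1149, Rational(1, 2))))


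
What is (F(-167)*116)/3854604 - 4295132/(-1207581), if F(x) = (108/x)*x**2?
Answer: 1169130083456/387895546077 ≈ 3.0140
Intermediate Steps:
F(x) = 108*x
(F(-167)*116)/3854604 - 4295132/(-1207581) = ((108*(-167))*116)/3854604 - 4295132/(-1207581) = -18036*116*(1/3854604) - 4295132*(-1/1207581) = -2092176*1/3854604 + 4295132/1207581 = -174348/321217 + 4295132/1207581 = 1169130083456/387895546077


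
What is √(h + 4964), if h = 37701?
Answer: √42665 ≈ 206.56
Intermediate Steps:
√(h + 4964) = √(37701 + 4964) = √42665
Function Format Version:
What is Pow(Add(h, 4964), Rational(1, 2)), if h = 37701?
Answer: Pow(42665, Rational(1, 2)) ≈ 206.56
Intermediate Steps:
Pow(Add(h, 4964), Rational(1, 2)) = Pow(Add(37701, 4964), Rational(1, 2)) = Pow(42665, Rational(1, 2))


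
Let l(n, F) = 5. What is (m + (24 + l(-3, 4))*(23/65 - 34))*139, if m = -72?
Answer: -9466317/65 ≈ -1.4564e+5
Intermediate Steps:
(m + (24 + l(-3, 4))*(23/65 - 34))*139 = (-72 + (24 + 5)*(23/65 - 34))*139 = (-72 + 29*(23*(1/65) - 34))*139 = (-72 + 29*(23/65 - 34))*139 = (-72 + 29*(-2187/65))*139 = (-72 - 63423/65)*139 = -68103/65*139 = -9466317/65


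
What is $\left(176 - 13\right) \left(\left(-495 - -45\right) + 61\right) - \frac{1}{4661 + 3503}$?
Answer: $- \frac{517654749}{8164} \approx -63407.0$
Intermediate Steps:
$\left(176 - 13\right) \left(\left(-495 - -45\right) + 61\right) - \frac{1}{4661 + 3503} = \left(176 + \left(-13 + 0\right)\right) \left(\left(-495 + 45\right) + 61\right) - \frac{1}{8164} = \left(176 - 13\right) \left(-450 + 61\right) - \frac{1}{8164} = 163 \left(-389\right) - \frac{1}{8164} = -63407 - \frac{1}{8164} = - \frac{517654749}{8164}$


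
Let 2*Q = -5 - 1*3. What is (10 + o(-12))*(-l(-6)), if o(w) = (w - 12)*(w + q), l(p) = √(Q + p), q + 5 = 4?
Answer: -322*I*√10 ≈ -1018.3*I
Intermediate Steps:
q = -1 (q = -5 + 4 = -1)
Q = -4 (Q = (-5 - 1*3)/2 = (-5 - 3)/2 = (½)*(-8) = -4)
l(p) = √(-4 + p)
o(w) = (-1 + w)*(-12 + w) (o(w) = (w - 12)*(w - 1) = (-12 + w)*(-1 + w) = (-1 + w)*(-12 + w))
(10 + o(-12))*(-l(-6)) = (10 + (12 + (-12)² - 13*(-12)))*(-√(-4 - 6)) = (10 + (12 + 144 + 156))*(-√(-10)) = (10 + 312)*(-I*√10) = 322*(-I*√10) = -322*I*√10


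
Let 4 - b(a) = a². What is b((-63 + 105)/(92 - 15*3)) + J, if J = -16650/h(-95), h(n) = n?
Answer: 7490338/41971 ≈ 178.46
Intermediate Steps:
b(a) = 4 - a²
J = 3330/19 (J = -16650/(-95) = -16650*(-1/95) = 3330/19 ≈ 175.26)
b((-63 + 105)/(92 - 15*3)) + J = (4 - ((-63 + 105)/(92 - 15*3))²) + 3330/19 = (4 - (42/(92 - 45))²) + 3330/19 = (4 - (42/47)²) + 3330/19 = (4 - 1*1764/2209) + 3330/19 = (4 - 1764/2209) + 3330/19 = 7072/2209 + 3330/19 = 7490338/41971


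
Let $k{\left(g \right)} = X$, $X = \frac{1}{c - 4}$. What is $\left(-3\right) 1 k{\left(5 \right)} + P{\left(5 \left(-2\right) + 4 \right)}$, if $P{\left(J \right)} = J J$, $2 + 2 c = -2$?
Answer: $\frac{73}{2} \approx 36.5$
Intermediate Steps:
$c = -2$ ($c = -1 + \frac{1}{2} \left(-2\right) = -1 - 1 = -2$)
$X = - \frac{1}{6}$ ($X = \frac{1}{-2 - 4} = \frac{1}{-6} = - \frac{1}{6} \approx -0.16667$)
$k{\left(g \right)} = - \frac{1}{6}$
$P{\left(J \right)} = J^{2}$
$\left(-3\right) 1 k{\left(5 \right)} + P{\left(5 \left(-2\right) + 4 \right)} = \left(-3\right) 1 \left(- \frac{1}{6}\right) + \left(5 \left(-2\right) + 4\right)^{2} = \left(-3\right) \left(- \frac{1}{6}\right) + \left(-10 + 4\right)^{2} = \frac{1}{2} + \left(-6\right)^{2} = \frac{1}{2} + 36 = \frac{73}{2}$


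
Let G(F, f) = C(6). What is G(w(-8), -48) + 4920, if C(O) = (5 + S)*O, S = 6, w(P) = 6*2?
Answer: 4986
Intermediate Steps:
w(P) = 12
C(O) = 11*O (C(O) = (5 + 6)*O = 11*O)
G(F, f) = 66 (G(F, f) = 11*6 = 66)
G(w(-8), -48) + 4920 = 66 + 4920 = 4986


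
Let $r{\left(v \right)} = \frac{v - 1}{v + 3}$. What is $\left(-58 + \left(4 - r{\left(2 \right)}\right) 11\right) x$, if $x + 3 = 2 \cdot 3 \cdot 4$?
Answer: $- \frac{1701}{5} \approx -340.2$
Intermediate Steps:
$r{\left(v \right)} = \frac{-1 + v}{3 + v}$
$x = 21$ ($x = -3 + 2 \cdot 3 \cdot 4 = -3 + 6 \cdot 4 = -3 + 24 = 21$)
$\left(-58 + \left(4 - r{\left(2 \right)}\right) 11\right) x = \left(-58 + \left(4 - \frac{-1 + 2}{3 + 2}\right) 11\right) 21 = \left(-58 + \left(4 - \frac{1}{5} \cdot 1\right) 11\right) 21 = \left(-58 + \left(4 - \frac{1}{5}\right) 11\right) 21 = \left(-58 + \frac{19}{5} \cdot 11\right) 21 = \left(-58 + \frac{209}{5}\right) 21 = \left(- \frac{81}{5}\right) 21 = - \frac{1701}{5}$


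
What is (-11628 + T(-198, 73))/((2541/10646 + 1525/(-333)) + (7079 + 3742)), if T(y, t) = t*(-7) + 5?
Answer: -43016461812/38346332881 ≈ -1.1218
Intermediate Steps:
T(y, t) = 5 - 7*t (T(y, t) = -7*t + 5 = 5 - 7*t)
(-11628 + T(-198, 73))/((2541/10646 + 1525/(-333)) + (7079 + 3742)) = (-11628 + (5 - 7*73))/((2541/10646 + 1525/(-333)) + (7079 + 3742)) = (-11628 + (5 - 511))/((2541*(1/10646) + 1525*(-1/333)) + 10821) = (-11628 - 506)/((2541/10646 - 1525/333) + 10821) = -12134/(-15388997/3545118 + 10821) = -12134/38346332881/3545118 = -12134*3545118/38346332881 = -43016461812/38346332881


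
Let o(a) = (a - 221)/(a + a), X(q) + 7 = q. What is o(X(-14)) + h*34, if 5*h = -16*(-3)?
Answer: 34877/105 ≈ 332.16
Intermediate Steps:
X(q) = -7 + q
o(a) = (-221 + a)/(2*a) (o(a) = (-221 + a)/((2*a)) = (-221 + a)*(1/(2*a)) = (-221 + a)/(2*a))
h = 48/5 (h = (-16*(-3))/5 = (⅕)*48 = 48/5 ≈ 9.6000)
o(X(-14)) + h*34 = (-221 + (-7 - 14))/(2*(-7 - 14)) + (48/5)*34 = (½)*(-221 - 21)/(-21) + 1632/5 = (½)*(-1/21)*(-242) + 1632/5 = 121/21 + 1632/5 = 34877/105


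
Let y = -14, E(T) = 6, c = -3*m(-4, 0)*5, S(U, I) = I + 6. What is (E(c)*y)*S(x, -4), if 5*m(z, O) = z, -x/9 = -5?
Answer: -168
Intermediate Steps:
x = 45 (x = -9*(-5) = 45)
m(z, O) = z/5
S(U, I) = 6 + I
c = 12 (c = -3*(-4)/5*5 = -3*(-⅘)*5 = (12/5)*5 = 12)
(E(c)*y)*S(x, -4) = (6*(-14))*(6 - 4) = -84*2 = -168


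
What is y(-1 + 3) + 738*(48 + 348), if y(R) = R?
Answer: 292250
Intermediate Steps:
y(-1 + 3) + 738*(48 + 348) = (-1 + 3) + 738*(48 + 348) = 2 + 738*396 = 2 + 292248 = 292250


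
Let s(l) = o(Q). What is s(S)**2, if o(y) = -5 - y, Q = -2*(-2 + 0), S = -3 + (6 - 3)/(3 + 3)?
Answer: 81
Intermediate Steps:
S = -5/2 (S = -3 + 3/6 = -3 + 3*(1/6) = -3 + 1/2 = -5/2 ≈ -2.5000)
Q = 4 (Q = -2*(-2) = 4)
s(l) = -9 (s(l) = -5 - 1*4 = -5 - 4 = -9)
s(S)**2 = (-9)**2 = 81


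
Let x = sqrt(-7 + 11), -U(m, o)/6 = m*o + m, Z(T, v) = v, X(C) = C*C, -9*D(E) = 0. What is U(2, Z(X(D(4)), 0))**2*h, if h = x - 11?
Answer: -1296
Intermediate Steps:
D(E) = 0 (D(E) = -1/9*0 = 0)
X(C) = C**2
U(m, o) = -6*m - 6*m*o (U(m, o) = -6*(m*o + m) = -6*(m + m*o) = -6*m - 6*m*o)
x = 2 (x = sqrt(4) = 2)
h = -9 (h = 2 - 11 = -9)
U(2, Z(X(D(4)), 0))**2*h = (-6*2*(1 + 0))**2*(-9) = (-6*2*1)**2*(-9) = (-12)**2*(-9) = 144*(-9) = -1296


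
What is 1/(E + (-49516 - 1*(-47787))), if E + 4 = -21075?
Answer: -1/22808 ≈ -4.3844e-5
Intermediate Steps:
E = -21079 (E = -4 - 21075 = -21079)
1/(E + (-49516 - 1*(-47787))) = 1/(-21079 + (-49516 - 1*(-47787))) = 1/(-21079 + (-49516 + 47787)) = 1/(-21079 - 1729) = 1/(-22808) = -1/22808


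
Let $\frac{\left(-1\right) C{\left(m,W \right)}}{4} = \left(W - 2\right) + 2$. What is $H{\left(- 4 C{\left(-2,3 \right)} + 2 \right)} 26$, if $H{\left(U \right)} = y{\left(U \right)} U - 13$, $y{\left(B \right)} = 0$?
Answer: $-338$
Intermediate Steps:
$C{\left(m,W \right)} = - 4 W$ ($C{\left(m,W \right)} = - 4 \left(\left(W - 2\right) + 2\right) = - 4 \left(\left(-2 + W\right) + 2\right) = - 4 W$)
$H{\left(U \right)} = -13$ ($H{\left(U \right)} = 0 U - 13 = 0 - 13 = -13$)
$H{\left(- 4 C{\left(-2,3 \right)} + 2 \right)} 26 = \left(-13\right) 26 = -338$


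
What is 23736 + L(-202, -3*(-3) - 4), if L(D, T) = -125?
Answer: 23611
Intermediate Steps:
23736 + L(-202, -3*(-3) - 4) = 23736 - 125 = 23611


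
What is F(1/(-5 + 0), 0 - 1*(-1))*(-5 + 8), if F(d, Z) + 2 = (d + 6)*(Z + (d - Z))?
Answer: -237/25 ≈ -9.4800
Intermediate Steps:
F(d, Z) = -2 + d*(6 + d) (F(d, Z) = -2 + (d + 6)*(Z + (d - Z)) = -2 + (6 + d)*d = -2 + d*(6 + d))
F(1/(-5 + 0), 0 - 1*(-1))*(-5 + 8) = (-2 + (1/(-5 + 0))**2 + 6/(-5 + 0))*(-5 + 8) = (-2 + (1/(-5))**2 + 6/(-5))*3 = (-2 + (-1/5)**2 + 6*(-1/5))*3 = (-2 + 1/25 - 6/5)*3 = -79/25*3 = -237/25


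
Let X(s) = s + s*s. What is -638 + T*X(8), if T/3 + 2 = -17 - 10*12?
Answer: -30662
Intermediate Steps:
X(s) = s + s²
T = -417 (T = -6 + 3*(-17 - 10*12) = -6 + 3*(-17 - 120) = -6 + 3*(-137) = -6 - 411 = -417)
-638 + T*X(8) = -638 - 3336*(1 + 8) = -638 - 3336*9 = -638 - 417*72 = -638 - 30024 = -30662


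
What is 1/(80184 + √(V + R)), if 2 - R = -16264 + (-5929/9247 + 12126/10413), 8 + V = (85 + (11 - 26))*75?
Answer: 367658955144/29480267043378013 - √452172684329255253/29480267043378013 ≈ 1.2449e-5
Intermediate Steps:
V = 5242 (V = -8 + (85 + (11 - 26))*75 = -8 + (85 - 15)*75 = -8 + 70*75 = -8 + 5250 = 5242)
R = 74580317261/4585191 (R = 2 - (-16264 + (-5929/9247 + 12126/10413)) = 2 - (-16264 + (-5929*1/9247 + 12126*(1/10413))) = 2 - (-16264 + (-847/1321 + 4042/3471)) = 2 - (-16264 + 2399545/4585191) = 2 - 1*(-74571146879/4585191) = 2 + 74571146879/4585191 = 74580317261/4585191 ≈ 16265.)
1/(80184 + √(V + R)) = 1/(80184 + √(5242 + 74580317261/4585191)) = 1/(80184 + √(98615888483/4585191)) = 1/(80184 + √452172684329255253/4585191)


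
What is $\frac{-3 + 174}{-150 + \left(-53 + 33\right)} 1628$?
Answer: $- \frac{139194}{85} \approx -1637.6$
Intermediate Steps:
$\frac{-3 + 174}{-150 + \left(-53 + 33\right)} 1628 = \frac{171}{-150 - 20} \cdot 1628 = \frac{171}{-170} \cdot 1628 = 171 \left(- \frac{1}{170}\right) 1628 = \left(- \frac{171}{170}\right) 1628 = - \frac{139194}{85}$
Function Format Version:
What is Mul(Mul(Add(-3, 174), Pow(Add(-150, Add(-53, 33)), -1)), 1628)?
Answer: Rational(-139194, 85) ≈ -1637.6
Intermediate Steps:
Mul(Mul(Add(-3, 174), Pow(Add(-150, Add(-53, 33)), -1)), 1628) = Mul(Mul(171, Pow(Add(-150, -20), -1)), 1628) = Mul(Mul(171, Pow(-170, -1)), 1628) = Mul(Mul(171, Rational(-1, 170)), 1628) = Mul(Rational(-171, 170), 1628) = Rational(-139194, 85)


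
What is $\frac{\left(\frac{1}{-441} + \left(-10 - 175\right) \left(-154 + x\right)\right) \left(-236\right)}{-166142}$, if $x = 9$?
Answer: $\frac{1395919232}{36634311} \approx 38.104$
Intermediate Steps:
$\frac{\left(\frac{1}{-441} + \left(-10 - 175\right) \left(-154 + x\right)\right) \left(-236\right)}{-166142} = \frac{\left(\frac{1}{-441} + \left(-10 - 175\right) \left(-154 + 9\right)\right) \left(-236\right)}{-166142} = \left(- \frac{1}{441} - -26825\right) \left(-236\right) \left(- \frac{1}{166142}\right) = \left(- \frac{1}{441} + 26825\right) \left(-236\right) \left(- \frac{1}{166142}\right) = \frac{11829824}{441} \left(-236\right) \left(- \frac{1}{166142}\right) = \left(- \frac{2791838464}{441}\right) \left(- \frac{1}{166142}\right) = \frac{1395919232}{36634311}$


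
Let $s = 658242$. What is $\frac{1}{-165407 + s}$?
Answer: $\frac{1}{492835} \approx 2.0291 \cdot 10^{-6}$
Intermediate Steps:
$\frac{1}{-165407 + s} = \frac{1}{-165407 + 658242} = \frac{1}{492835}$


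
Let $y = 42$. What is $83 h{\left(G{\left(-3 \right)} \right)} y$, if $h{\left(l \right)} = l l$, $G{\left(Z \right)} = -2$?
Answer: $13944$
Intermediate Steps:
$h{\left(l \right)} = l^{2}$
$83 h{\left(G{\left(-3 \right)} \right)} y = 83 \left(-2\right)^{2} \cdot 42 = 83 \cdot 4 \cdot 42 = 332 \cdot 42 = 13944$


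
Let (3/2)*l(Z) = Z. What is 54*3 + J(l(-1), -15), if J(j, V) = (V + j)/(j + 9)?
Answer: 4003/25 ≈ 160.12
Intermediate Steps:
l(Z) = 2*Z/3
J(j, V) = (V + j)/(9 + j)
54*3 + J(l(-1), -15) = 54*3 + (-15 + (⅔)*(-1))/(9 + (⅔)*(-1)) = 162 + (-15 - ⅔)/(9 - ⅔) = 162 - 47/3/(25/3) = 162 + (3/25)*(-47/3) = 162 - 47/25 = 4003/25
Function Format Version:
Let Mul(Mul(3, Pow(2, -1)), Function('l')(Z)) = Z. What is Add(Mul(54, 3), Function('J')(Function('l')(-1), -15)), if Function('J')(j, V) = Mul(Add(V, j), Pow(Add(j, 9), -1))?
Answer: Rational(4003, 25) ≈ 160.12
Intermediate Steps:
Function('l')(Z) = Mul(Rational(2, 3), Z)
Function('J')(j, V) = Mul(Pow(Add(9, j), -1), Add(V, j)) (Function('J')(j, V) = Mul(Add(V, j), Pow(Add(9, j), -1)) = Mul(Pow(Add(9, j), -1), Add(V, j)))
Add(Mul(54, 3), Function('J')(Function('l')(-1), -15)) = Add(Mul(54, 3), Mul(Pow(Add(9, Mul(Rational(2, 3), -1)), -1), Add(-15, Mul(Rational(2, 3), -1)))) = Add(162, Mul(Pow(Add(9, Rational(-2, 3)), -1), Add(-15, Rational(-2, 3)))) = Add(162, Mul(Pow(Rational(25, 3), -1), Rational(-47, 3))) = Add(162, Mul(Rational(3, 25), Rational(-47, 3))) = Add(162, Rational(-47, 25)) = Rational(4003, 25)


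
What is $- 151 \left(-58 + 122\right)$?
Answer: $-9664$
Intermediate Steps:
$- 151 \left(-58 + 122\right) = \left(-151\right) 64 = -9664$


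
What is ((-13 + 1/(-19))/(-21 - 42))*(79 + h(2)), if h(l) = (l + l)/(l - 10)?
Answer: 19468/1197 ≈ 16.264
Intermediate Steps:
h(l) = 2*l/(-10 + l) (h(l) = (2*l)/(-10 + l) = 2*l/(-10 + l))
((-13 + 1/(-19))/(-21 - 42))*(79 + h(2)) = ((-13 + 1/(-19))/(-21 - 42))*(79 + 2*2/(-10 + 2)) = ((-13 - 1/19)/(-63))*(79 + 2*2/(-8)) = (-248/19*(-1/63))*(79 + 2*2*(-⅛)) = 248*(79 - ½)/1197 = (248/1197)*(157/2) = 19468/1197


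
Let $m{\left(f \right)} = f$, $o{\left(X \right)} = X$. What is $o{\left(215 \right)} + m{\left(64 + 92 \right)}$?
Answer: $371$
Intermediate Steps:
$o{\left(215 \right)} + m{\left(64 + 92 \right)} = 215 + \left(64 + 92\right) = 215 + 156 = 371$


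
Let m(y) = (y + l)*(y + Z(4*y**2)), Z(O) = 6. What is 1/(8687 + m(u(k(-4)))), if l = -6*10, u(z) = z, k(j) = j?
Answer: 1/8559 ≈ 0.00011684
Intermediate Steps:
l = -60
m(y) = (-60 + y)*(6 + y) (m(y) = (y - 60)*(y + 6) = (-60 + y)*(6 + y))
1/(8687 + m(u(k(-4)))) = 1/(8687 + (-360 + (-4)**2 - 54*(-4))) = 1/(8687 + (-360 + 16 + 216)) = 1/(8687 - 128) = 1/8559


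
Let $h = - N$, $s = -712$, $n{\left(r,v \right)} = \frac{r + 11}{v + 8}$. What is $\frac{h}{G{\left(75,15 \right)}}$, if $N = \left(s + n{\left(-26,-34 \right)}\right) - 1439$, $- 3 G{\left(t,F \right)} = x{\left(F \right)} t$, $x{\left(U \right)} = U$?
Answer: $- \frac{18637}{3250} \approx -5.7345$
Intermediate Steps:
$n{\left(r,v \right)} = \frac{11 + r}{8 + v}$
$G{\left(t,F \right)} = - \frac{F t}{3}$
$N = - \frac{55911}{26}$ ($N = \left(-712 + \frac{11 - 26}{8 - 34}\right) - 1439 = \left(-712 + \frac{1}{-26} \left(-15\right)\right) - 1439 = \left(-712 - - \frac{15}{26}\right) - 1439 = \left(-712 + \frac{15}{26}\right) - 1439 = - \frac{18497}{26} - 1439 = - \frac{55911}{26} \approx -2150.4$)
$h = \frac{55911}{26}$ ($h = \left(-1\right) \left(- \frac{55911}{26}\right) = \frac{55911}{26} \approx 2150.4$)
$\frac{h}{G{\left(75,15 \right)}} = \frac{55911}{26 \left(\left(- \frac{1}{3}\right) 15 \cdot 75\right)} = \frac{55911}{26 \left(-375\right)} = \frac{55911}{26} \left(- \frac{1}{375}\right) = - \frac{18637}{3250}$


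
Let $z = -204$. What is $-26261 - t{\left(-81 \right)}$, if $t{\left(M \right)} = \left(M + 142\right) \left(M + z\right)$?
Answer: $-8876$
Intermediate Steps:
$t{\left(M \right)} = \left(-204 + M\right) \left(142 + M\right)$ ($t{\left(M \right)} = \left(M + 142\right) \left(M - 204\right) = \left(142 + M\right) \left(-204 + M\right) = \left(-204 + M\right) \left(142 + M\right)$)
$-26261 - t{\left(-81 \right)} = -26261 - \left(-28968 + \left(-81\right)^{2} - -5022\right) = -26261 - \left(-28968 + 6561 + 5022\right) = -26261 - -17385 = -26261 + 17385 = -8876$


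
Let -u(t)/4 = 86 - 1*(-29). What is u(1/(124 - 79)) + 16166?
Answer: 15706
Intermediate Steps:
u(t) = -460 (u(t) = -4*(86 - 1*(-29)) = -4*(86 + 29) = -4*115 = -460)
u(1/(124 - 79)) + 16166 = -460 + 16166 = 15706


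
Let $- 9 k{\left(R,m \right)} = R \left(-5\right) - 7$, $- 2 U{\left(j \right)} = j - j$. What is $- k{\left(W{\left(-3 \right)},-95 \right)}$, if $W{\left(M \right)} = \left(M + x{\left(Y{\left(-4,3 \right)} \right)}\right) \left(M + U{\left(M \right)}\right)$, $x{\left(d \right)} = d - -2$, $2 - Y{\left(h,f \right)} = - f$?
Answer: $\frac{53}{9} \approx 5.8889$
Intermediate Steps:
$U{\left(j \right)} = 0$ ($U{\left(j \right)} = - \frac{j - j}{2} = \left(- \frac{1}{2}\right) 0 = 0$)
$Y{\left(h,f \right)} = 2 + f$ ($Y{\left(h,f \right)} = 2 - - f = 2 + f$)
$x{\left(d \right)} = 2 + d$ ($x{\left(d \right)} = d + 2 = 2 + d$)
$W{\left(M \right)} = M \left(7 + M\right)$ ($W{\left(M \right)} = \left(M + \left(2 + \left(2 + 3\right)\right)\right) \left(M + 0\right) = \left(M + \left(2 + 5\right)\right) M = \left(M + 7\right) M = \left(7 + M\right) M = M \left(7 + M\right)$)
$k{\left(R,m \right)} = \frac{7}{9} + \frac{5 R}{9}$ ($k{\left(R,m \right)} = - \frac{R \left(-5\right) - 7}{9} = - \frac{- 5 R - 7}{9} = - \frac{-7 - 5 R}{9} = \frac{7}{9} + \frac{5 R}{9}$)
$- k{\left(W{\left(-3 \right)},-95 \right)} = - (\frac{7}{9} + \frac{5 \left(- 3 \left(7 - 3\right)\right)}{9}) = - (\frac{7}{9} + \frac{5 \left(\left(-3\right) 4\right)}{9}) = - (\frac{7}{9} + \frac{5}{9} \left(-12\right)) = - (\frac{7}{9} - \frac{20}{3}) = \left(-1\right) \left(- \frac{53}{9}\right) = \frac{53}{9}$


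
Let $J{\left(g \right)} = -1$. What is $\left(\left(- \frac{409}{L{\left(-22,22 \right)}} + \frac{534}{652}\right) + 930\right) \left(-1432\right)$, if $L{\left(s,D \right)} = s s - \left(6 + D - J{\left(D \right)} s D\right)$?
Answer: $- \frac{51034125434}{38305} \approx -1.3323 \cdot 10^{6}$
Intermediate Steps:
$L{\left(s,D \right)} = -6 + s^{2} - D - D s$ ($L{\left(s,D \right)} = s s - \left(6 + D - - s D\right) = s^{2} - \left(6 + D + D s\right) = -6 + s^{2} - D - D s$)
$\left(\left(- \frac{409}{L{\left(-22,22 \right)}} + \frac{534}{652}\right) + 930\right) \left(-1432\right) = \left(\left(- \frac{409}{-6 + \left(-22\right)^{2} - 22 - 22 \left(-22\right)} + \frac{534}{652}\right) + 930\right) \left(-1432\right) = \left(\left(- \frac{409}{-6 + 484 - 22 + 484} + 534 \cdot \frac{1}{652}\right) + 930\right) \left(-1432\right) = \left(\left(- \frac{409}{940} + \frac{267}{326}\right) + 930\right) \left(-1432\right) = \left(\frac{58823}{153220} + 930\right) \left(-1432\right) = \frac{142553423}{153220} \left(-1432\right) = - \frac{51034125434}{38305}$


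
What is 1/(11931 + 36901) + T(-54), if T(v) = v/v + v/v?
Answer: 97665/48832 ≈ 2.0000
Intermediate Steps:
T(v) = 2 (T(v) = 1 + 1 = 2)
1/(11931 + 36901) + T(-54) = 1/(11931 + 36901) + 2 = 1/48832 + 2 = 97665/48832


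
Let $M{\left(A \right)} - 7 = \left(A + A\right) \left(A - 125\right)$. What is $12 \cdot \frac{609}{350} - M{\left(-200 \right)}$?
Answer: $- \frac{3249653}{25} \approx -1.2999 \cdot 10^{5}$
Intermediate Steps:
$M{\left(A \right)} = 7 + 2 A \left(-125 + A\right)$ ($M{\left(A \right)} = 7 + \left(A + A\right) \left(A - 125\right) = 7 + 2 A \left(-125 + A\right)$)
$12 \cdot \frac{609}{350} - M{\left(-200 \right)} = 12 \cdot \frac{609}{350} - \left(7 - -50000 + 2 \left(-200\right)^{2}\right) = 12 \cdot 609 \cdot \frac{1}{350} - \left(7 + 50000 + 2 \cdot 40000\right) = 12 \cdot \frac{87}{50} - \left(7 + 50000 + 80000\right) = \frac{522}{25} - 130007 = - \frac{3249653}{25}$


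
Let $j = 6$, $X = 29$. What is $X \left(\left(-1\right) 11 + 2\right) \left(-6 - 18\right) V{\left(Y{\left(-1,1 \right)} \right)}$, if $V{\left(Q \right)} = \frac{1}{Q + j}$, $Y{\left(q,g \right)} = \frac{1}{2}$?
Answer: $\frac{12528}{13} \approx 963.69$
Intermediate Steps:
$Y{\left(q,g \right)} = \frac{1}{2}$
$V{\left(Q \right)} = \frac{1}{6 + Q}$ ($V{\left(Q \right)} = \frac{1}{Q + 6} = \frac{1}{6 + Q}$)
$X \left(\left(-1\right) 11 + 2\right) \left(-6 - 18\right) V{\left(Y{\left(-1,1 \right)} \right)} = \frac{29 \left(\left(-1\right) 11 + 2\right) \left(-6 - 18\right)}{6 + \frac{1}{2}} = \frac{29 \left(-11 + 2\right) \left(-24\right)}{\frac{13}{2}} = 29 \left(\left(-9\right) \left(-24\right)\right) \frac{2}{13} = 29 \cdot 216 \cdot \frac{2}{13} = 6264 \cdot \frac{2}{13} = \frac{12528}{13}$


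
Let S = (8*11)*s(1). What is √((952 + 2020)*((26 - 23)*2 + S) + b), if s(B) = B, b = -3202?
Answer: √276166 ≈ 525.51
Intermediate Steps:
S = 88 (S = (8*11)*1 = 88*1 = 88)
√((952 + 2020)*((26 - 23)*2 + S) + b) = √((952 + 2020)*((26 - 23)*2 + 88) - 3202) = √(2972*(3*2 + 88) - 3202) = √(2972*(6 + 88) - 3202) = √(2972*94 - 3202) = √(279368 - 3202) = √276166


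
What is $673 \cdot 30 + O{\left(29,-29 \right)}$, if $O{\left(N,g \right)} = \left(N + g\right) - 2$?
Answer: $20188$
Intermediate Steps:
$O{\left(N,g \right)} = -2 + N + g$
$673 \cdot 30 + O{\left(29,-29 \right)} = 673 \cdot 30 - 2 = 20190 - 2 = 20188$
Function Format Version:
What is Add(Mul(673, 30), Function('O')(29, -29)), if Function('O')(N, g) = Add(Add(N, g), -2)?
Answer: 20188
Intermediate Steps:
Function('O')(N, g) = Add(-2, N, g)
Add(Mul(673, 30), Function('O')(29, -29)) = Add(Mul(673, 30), Add(-2, 29, -29)) = Add(20190, -2) = 20188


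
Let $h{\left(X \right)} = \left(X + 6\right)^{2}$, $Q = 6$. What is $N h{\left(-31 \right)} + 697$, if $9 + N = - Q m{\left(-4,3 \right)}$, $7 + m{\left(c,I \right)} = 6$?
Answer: $-1178$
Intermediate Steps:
$m{\left(c,I \right)} = -1$ ($m{\left(c,I \right)} = -7 + 6 = -1$)
$h{\left(X \right)} = \left(6 + X\right)^{2}$
$N = -3$ ($N = -9 + \left(-1\right) 6 \left(-1\right) = -9 - -6 = -9 + 6 = -3$)
$N h{\left(-31 \right)} + 697 = - 3 \left(6 - 31\right)^{2} + 697 = - 3 \left(-25\right)^{2} + 697 = \left(-3\right) 625 + 697 = -1875 + 697 = -1178$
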